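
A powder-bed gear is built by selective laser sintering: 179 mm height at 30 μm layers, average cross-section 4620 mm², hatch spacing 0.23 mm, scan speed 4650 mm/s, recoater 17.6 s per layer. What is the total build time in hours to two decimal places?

36.33 hours

Number of layers: 179 / 0.03 → 5967 (rounded up).
Per-layer scan distance = 4620 / 0.23 = 20087 mm.
Per-layer scan time = 20087 / 4650 = 4.3198 s.
Layer cycle = 4.3198 + 17.6, so 21.9198 s.
Total: 5967 × 21.9198 s = 130795.4466 s → 36.33 hours.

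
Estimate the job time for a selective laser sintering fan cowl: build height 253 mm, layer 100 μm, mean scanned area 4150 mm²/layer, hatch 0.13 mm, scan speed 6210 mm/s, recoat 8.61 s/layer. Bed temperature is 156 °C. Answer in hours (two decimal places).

Number of layers: 253 / 0.1 → 2530 (rounded up).
Per-layer scan distance = 4150 / 0.13 = 31923.1 mm.
Per-layer scan time = 31923.1 / 6210, so 5.1406 s.
Time per layer = 5.1406 + 8.61 = 13.7506 s.
Build time = 2530 × 13.7506 = 34789.018 s = 9.66 hours.

9.66 hours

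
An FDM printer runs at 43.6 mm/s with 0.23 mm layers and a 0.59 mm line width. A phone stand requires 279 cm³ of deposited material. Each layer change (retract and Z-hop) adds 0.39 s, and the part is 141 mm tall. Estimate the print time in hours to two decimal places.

13.17 hours

Bead cross-section: 0.23 × 0.59 → 0.1357 mm².
Path length: 279000 mm³ / 0.1357 mm² → 2056005.9 mm.
Extrusion time = 2056005.9 / 43.6 = 47156.1 s.
Number of layers: 141 / 0.23 → 614 (rounded up).
Layer-change overhead = 614 × 0.39, so 239.46 s.
Total = 47156.1 + 239.46 = 47395.56 s = 13.17 hours.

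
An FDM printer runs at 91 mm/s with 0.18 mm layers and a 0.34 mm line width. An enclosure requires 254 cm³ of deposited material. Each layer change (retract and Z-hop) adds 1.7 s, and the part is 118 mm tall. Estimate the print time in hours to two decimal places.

Line area: 0.18 × 0.34 → 0.0612 mm².
Path length: 254000 mm³ / 0.0612 mm² → 4150326.8 mm.
Extrusion time = 4150326.8 / 91, so 45608 s.
Layers = ⌈118/0.18⌉ = 656.
Z-hop total: 656 × 1.7 → 1115.2 s.
Altogether 45608 + 1115.2 = 46723.2 s, i.e. 12.98 hours.

12.98 hours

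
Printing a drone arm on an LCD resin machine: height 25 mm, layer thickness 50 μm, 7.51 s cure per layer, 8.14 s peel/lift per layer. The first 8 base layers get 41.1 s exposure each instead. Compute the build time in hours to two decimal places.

Layers = ⌈25/0.05⌉ = 500.
Burn-in layers = 8 × (41.1 + 8.14), so 393.92 s.
Remaining layers: 492 × (7.51 + 8.14) → 7699.8 s.
Sum: 393.92 + 7699.8 = 8093.72 s → 2.25 hours.

2.25 hours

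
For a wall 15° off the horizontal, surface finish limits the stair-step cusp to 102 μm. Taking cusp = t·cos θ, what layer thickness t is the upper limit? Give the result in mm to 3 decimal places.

0.106 mm

t = h_c / cos θ = 0.102 / 0.9659 = 0.106 mm.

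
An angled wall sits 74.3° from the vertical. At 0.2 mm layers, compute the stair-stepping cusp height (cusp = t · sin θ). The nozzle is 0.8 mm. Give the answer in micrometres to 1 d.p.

Cusp = layer height × sin(74.3°) = 0.2 × 0.9627 = 0.19254 mm = 192.5 μm.

192.5 μm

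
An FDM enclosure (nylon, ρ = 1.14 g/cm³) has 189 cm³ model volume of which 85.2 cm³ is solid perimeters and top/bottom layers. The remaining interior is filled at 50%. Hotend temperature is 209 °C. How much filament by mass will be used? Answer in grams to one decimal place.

156.3 g

Infill region = 189 − 85.2 = 103.8 cm³.
Infill deposited = 0.50 × 103.8 = 51.9 cm³.
Total extruded: 85.2 + 51.9 → 137.1 cm³.
Mass: 137.1 × 1.14 → 156.294 g.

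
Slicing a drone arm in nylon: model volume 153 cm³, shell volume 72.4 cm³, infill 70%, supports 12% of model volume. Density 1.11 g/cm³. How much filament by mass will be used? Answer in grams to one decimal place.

163.4 g

Volume inside the shell: 153 − 72.4 → 80.6 cm³.
Deposited infill: 0.70 × 80.6 → 56.42 cm³.
Support: 0.12 × 153 → 18.36 cm³.
Deposited volume: 72.4 + 56.42 + 18.36 → 147.18 cm³.
Mass = 147.18 × 1.11 = 163.3698 g.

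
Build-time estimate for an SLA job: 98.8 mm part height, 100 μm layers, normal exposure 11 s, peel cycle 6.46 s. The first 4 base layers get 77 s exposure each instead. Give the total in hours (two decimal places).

Number of layers: 98.8 / 0.1 → 988 (rounded up).
Bottom layers: 4 × (77 + 6.46) → 333.84 s.
Remaining layers: 984 × (11 + 6.46) → 17180.64 s.
Total = 333.84 + 17180.64 = 17514.48 s = 4.87 hours.

4.87 hours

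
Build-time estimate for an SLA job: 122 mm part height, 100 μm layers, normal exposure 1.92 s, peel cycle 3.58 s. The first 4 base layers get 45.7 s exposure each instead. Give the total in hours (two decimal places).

1.91 hours

Layers = ⌈122/0.1⌉ = 1220.
Burn-in layers = 4 × (45.7 + 3.58) = 197.12 s.
Remaining layers = 1216 × (1.92 + 3.58) = 6688 s.
Total = 197.12 + 6688 = 6885.12 s = 1.91 hours.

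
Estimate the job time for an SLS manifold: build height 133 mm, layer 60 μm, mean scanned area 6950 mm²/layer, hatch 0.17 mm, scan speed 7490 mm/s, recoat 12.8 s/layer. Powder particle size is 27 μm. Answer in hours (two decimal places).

Layer count = ceil(133 / 0.06) = 2217.
Per-layer scan distance = 6950 / 0.17 = 40882.4 mm.
Per-layer scan time = 40882.4 / 7490 = 5.4583 s.
Time per layer = 5.4583 + 12.8 = 18.2583 s.
Total: 2217 × 18.2583 s = 40478.6511 s → 11.24 hours.

11.24 hours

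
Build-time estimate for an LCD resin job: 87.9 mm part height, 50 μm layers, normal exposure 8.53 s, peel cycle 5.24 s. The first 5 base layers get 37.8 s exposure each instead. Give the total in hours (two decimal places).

Layers = ⌈87.9/0.05⌉ = 1758.
Bottom layers = 5 × (37.8 + 5.24), so 215.2 s.
Normal layers: 1753 × (8.53 + 5.24) → 24138.81 s.
Sum: 215.2 + 24138.81 = 24354.01 s → 6.77 hours.

6.77 hours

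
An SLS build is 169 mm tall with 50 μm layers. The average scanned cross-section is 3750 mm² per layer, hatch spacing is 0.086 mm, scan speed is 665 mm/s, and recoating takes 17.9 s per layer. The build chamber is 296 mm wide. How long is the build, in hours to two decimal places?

Layer count = ceil(169 / 0.05) = 3380.
Scan path per layer = 3750 / 0.086 = 43604.7 mm.
Laser time per layer = 43604.7 / 665, so 65.571 s.
Per-layer time = 65.571 + 17.9, so 83.471 s.
Build time = 3380 × 83.471 = 282131.98 s = 78.37 hours.

78.37 hours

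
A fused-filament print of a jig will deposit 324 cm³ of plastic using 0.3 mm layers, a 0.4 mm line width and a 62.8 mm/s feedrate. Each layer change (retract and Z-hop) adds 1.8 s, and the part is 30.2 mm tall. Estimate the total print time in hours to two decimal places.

Bead cross-section = 0.3 × 0.4 = 0.12 mm².
Toolpath length = 324 cm³ / 0.12 mm² = 324000 / 0.12 = 2700000 mm.
Time extruding = 2700000 / 62.8, so 42993.6 s.
Layers = ⌈30.2/0.3⌉ = 101.
Z-hop total = 101 × 1.8, so 181.8 s.
Altogether 42993.6 + 181.8 = 43175.4 s, i.e. 11.99 hours.

11.99 hours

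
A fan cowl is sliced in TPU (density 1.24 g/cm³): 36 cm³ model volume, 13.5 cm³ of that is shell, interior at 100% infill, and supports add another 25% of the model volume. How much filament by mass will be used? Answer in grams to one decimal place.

55.8 g

Infill region = 36 − 13.5 = 22.5 cm³.
Infill volume = 1.00 × 22.5 = 22.5 cm³.
Support = 0.25 × 36 = 9 cm³.
Total printed volume: 13.5 + 22.5 + 9 → 45 cm³.
Mass: 45 × 1.24 → 55.8 g.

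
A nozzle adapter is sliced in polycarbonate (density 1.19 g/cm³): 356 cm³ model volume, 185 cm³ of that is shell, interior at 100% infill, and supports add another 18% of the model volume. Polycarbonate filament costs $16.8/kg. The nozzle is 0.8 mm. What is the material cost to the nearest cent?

$8.40

Interior volume: 356 − 185 → 171 cm³.
Infill deposited = 1.00 × 171, so 171 cm³.
Support = 0.18 × 356 = 64.08 cm³.
Deposited volume = 185 + 171 + 64.08, so 420.08 cm³.
Mass: 420.08 × 1.19 → 499.8952 g.
At $16.8/kg: 499.8952/1000 × 16.8 = $8.40.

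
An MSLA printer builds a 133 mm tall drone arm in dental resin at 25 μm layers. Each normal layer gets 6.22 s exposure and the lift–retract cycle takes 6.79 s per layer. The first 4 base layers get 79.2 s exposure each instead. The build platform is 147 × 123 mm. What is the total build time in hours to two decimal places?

19.31 hours

Layers = ⌈133/0.025⌉ = 5320.
Base layers = 4 × (79.2 + 6.79) = 343.96 s.
Regular layers: 5316 × (6.22 + 6.79) → 69161.16 s.
Sum: 343.96 + 69161.16 = 69505.12 s → 19.31 hours.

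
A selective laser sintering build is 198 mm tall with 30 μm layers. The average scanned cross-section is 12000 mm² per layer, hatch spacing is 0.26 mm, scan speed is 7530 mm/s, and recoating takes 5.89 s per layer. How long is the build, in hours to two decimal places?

Layers = ⌈198/0.03⌉ = 6600.
Per-layer scan distance: 12000 / 0.26 → 46153.8 mm.
Laser time per layer: 46153.8 / 7530 → 6.1293 s.
Layer cycle: 6.1293 + 5.89 → 12.0193 s.
6600 layers × 12.0193 s/layer = 79327.38 s, i.e. 22.04 hours.

22.04 hours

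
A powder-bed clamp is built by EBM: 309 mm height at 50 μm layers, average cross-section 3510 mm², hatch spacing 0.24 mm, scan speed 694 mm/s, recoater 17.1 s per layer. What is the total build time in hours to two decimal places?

Layer count = ceil(309 / 0.05) = 6180.
Per-layer scan distance = 3510 / 0.24 = 14625 mm.
Scan time per layer: 14625 / 694 → 21.0735 s.
Layer cycle: 21.0735 + 17.1 → 38.1735 s.
6180 layers × 38.1735 s/layer = 235912.23 s, i.e. 65.53 hours.

65.53 hours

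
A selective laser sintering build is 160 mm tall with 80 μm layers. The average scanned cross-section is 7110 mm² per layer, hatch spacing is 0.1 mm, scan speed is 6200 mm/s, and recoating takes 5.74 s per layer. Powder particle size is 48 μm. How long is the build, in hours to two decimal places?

Layers = ⌈160/0.08⌉ = 2000.
Scan path per layer = 7110 / 0.1 = 71100 mm.
Scan time per layer: 71100 / 6200 → 11.4677 s.
Time per layer = 11.4677 + 5.74, so 17.2077 s.
Total: 2000 × 17.2077 s = 34415.4 s → 9.56 hours.

9.56 hours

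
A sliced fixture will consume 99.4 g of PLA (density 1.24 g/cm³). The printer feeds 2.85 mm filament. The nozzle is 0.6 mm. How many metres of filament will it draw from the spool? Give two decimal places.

Volume = 99.4 g / 1.24 g·cm⁻³ = 80.1613 cm³ = 80161.3 mm³.
A = π r² = π × 1.425² = 6.3794 mm².
L = V/A = 80161.3/6.3794 = 12565.65 mm → 12.57 m.

12.57 m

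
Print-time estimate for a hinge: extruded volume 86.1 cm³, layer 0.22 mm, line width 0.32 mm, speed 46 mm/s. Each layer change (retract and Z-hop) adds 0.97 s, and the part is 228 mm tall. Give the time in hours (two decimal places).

Line area: 0.22 × 0.32 → 0.0704 mm².
Total extruded path = 86100/0.0704 = 1223011.4 mm.
Time extruding = 1223011.4 / 46, so 26587.2 s.
Layers = ⌈228/0.22⌉ = 1037.
Layer-change overhead = 1037 × 0.97 = 1005.89 s.
Altogether 26587.2 + 1005.89 = 27593.09 s, i.e. 7.66 hours.

7.66 hours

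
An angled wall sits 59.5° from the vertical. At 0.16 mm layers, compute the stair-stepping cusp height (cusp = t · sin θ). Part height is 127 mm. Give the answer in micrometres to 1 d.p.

137.9 μm

Cusp = layer height × sin(59.5°) = 0.16 × 0.8616 = 0.137856 mm = 137.9 μm.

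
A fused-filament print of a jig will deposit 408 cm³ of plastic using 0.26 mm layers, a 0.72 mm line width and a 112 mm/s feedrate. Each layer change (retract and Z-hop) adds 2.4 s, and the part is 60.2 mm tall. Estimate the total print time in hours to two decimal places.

5.56 hours

Bead cross-section = 0.26 × 0.72 = 0.1872 mm².
Toolpath length = 408 cm³ / 0.1872 mm² = 408000 / 0.1872 = 2179487.2 mm.
Print-move time = 2179487.2 / 112, so 19459.7 s.
Number of layers: 60.2 / 0.26 → 232 (rounded up).
Z-hop total = 232 × 2.4, so 556.8 s.
Altogether 19459.7 + 556.8 = 20016.5 s, i.e. 5.56 hours.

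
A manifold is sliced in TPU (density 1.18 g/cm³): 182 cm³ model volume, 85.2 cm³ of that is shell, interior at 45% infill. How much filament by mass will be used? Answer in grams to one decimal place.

Volume inside the shell: 182 − 85.2 → 96.8 cm³.
Deposited infill = 0.45 × 96.8 = 43.56 cm³.
Total printed volume = 85.2 + 43.56, so 128.76 cm³.
Mass = 128.76 × 1.18 = 151.9368 g.

151.9 g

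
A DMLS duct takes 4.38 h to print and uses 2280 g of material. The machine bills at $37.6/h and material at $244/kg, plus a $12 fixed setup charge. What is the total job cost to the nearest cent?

Machine-time cost = 37.6 × 4.38 = $164.688.
Feedstock cost = 244 × 2280/1000, so $556.32.
Adding setup: 164.688 + 556.32 + 12 → 733.008 ≈ $733.01.

$733.01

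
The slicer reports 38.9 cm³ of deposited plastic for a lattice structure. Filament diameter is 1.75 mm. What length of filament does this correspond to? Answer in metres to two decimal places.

16.17 m

Cross-section of 1.75 mm filament: π·(1.75/2)² = 2.4053 mm².
Length = 38.9 cm³ / 2.4053 mm² = 38900 / 2.4053 = 16172.62 mm = 16.17 m.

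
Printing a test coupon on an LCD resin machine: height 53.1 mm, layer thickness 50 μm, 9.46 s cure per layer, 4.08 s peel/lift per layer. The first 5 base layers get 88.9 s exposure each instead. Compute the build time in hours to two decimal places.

4.10 hours

Layers = ⌈53.1/0.05⌉ = 1062.
Bottom layers = 5 × (88.9 + 4.08), so 464.9 s.
Regular layers: 1057 × (9.46 + 4.08) → 14311.78 s.
Total = 464.9 + 14311.78 = 14776.68 s = 4.10 hours.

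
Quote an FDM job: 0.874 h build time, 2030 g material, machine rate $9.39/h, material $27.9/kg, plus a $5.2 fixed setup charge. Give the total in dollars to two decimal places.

Time charge = 9.39 × 0.874 = $8.20686.
Feedstock cost: 27.9 × 2030/1000 → $56.637.
Total = 8.20686 + 56.637 + 5.2 = 70.04386 ≈ $70.04.

$70.04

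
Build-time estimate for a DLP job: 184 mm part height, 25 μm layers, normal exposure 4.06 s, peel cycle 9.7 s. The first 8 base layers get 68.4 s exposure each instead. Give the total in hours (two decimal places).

Layer count = ceil(184 / 0.025) = 7360.
Base layers: 8 × (68.4 + 9.7) → 624.8 s.
Regular layers = 7352 × (4.06 + 9.7), so 101163.52 s.
Total = 624.8 + 101163.52 = 101788.32 s = 28.27 hours.

28.27 hours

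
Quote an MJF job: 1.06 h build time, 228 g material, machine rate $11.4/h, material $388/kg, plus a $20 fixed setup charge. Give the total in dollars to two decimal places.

Machine cost: 11.4 × 1.06 → $12.084.
Material charge: 388 × 228/1000 → $88.464.
Adding setup: 12.084 + 88.464 + 20 → 120.548 ≈ $120.55.

$120.55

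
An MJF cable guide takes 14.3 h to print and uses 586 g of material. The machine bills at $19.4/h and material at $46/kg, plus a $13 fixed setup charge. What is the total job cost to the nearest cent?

$317.38

Time charge: 19.4 × 14.3 → $277.42.
Material charge = 46 × 586/1000 = $26.956.
Adding setup: 277.42 + 26.956 + 13 → 317.376 ≈ $317.38.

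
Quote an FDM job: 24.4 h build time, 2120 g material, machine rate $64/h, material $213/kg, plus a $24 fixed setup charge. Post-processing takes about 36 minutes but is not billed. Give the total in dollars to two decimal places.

$2037.16

Machine-time cost: 64 × 24.4 → $1561.60.
Material charge: 213 × 2120/1000 → $451.56.
Adding setup: 1561.60 + 451.56 + 24 → $2037.16.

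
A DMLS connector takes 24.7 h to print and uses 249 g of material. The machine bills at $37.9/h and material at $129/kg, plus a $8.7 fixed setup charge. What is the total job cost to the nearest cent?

Machine-time cost = 37.9 × 24.7 = $936.13.
Material cost = 129 × 249/1000, so $32.121.
Total = 936.13 + 32.121 + 8.7 = 976.951 ≈ $976.95.

$976.95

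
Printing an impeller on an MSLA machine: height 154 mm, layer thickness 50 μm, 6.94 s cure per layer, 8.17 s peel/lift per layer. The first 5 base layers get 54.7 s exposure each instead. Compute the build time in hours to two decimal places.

12.99 hours

Layers = ⌈154/0.05⌉ = 3080.
Base layers = 5 × (54.7 + 8.17), so 314.35 s.
Normal layers = 3075 × (6.94 + 8.17) = 46463.25 s.
Sum: 314.35 + 46463.25 = 46777.6 s → 12.99 hours.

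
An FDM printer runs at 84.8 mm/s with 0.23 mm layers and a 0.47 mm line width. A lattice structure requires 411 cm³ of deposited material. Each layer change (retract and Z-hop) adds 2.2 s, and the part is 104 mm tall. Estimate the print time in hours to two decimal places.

12.73 hours

Bead cross-section: 0.23 × 0.47 → 0.1081 mm².
Path length: 411000 mm³ / 0.1081 mm² → 3802035.2 mm.
Extrusion time = 3802035.2 / 84.8, so 44835.3 s.
Layer count = ceil(104 / 0.23) = 453.
Layer-change overhead = 453 × 2.2 = 996.6 s.
Total = 44835.3 + 996.6 = 45831.9 s = 12.73 hours.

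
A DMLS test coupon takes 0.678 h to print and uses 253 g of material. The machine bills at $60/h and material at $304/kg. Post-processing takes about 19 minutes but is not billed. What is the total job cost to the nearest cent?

$117.59

Machine-time cost: 60 × 0.678 → $40.68.
Feedstock cost = 304 × 253/1000, so $76.912.
Job cost: 40.68 + 76.912 = 117.592 ≈ $117.59.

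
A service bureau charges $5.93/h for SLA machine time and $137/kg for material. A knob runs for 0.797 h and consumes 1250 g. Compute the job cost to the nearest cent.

$175.98

Machine-time cost: 5.93 × 0.797 → $4.72621.
Material charge: 137 × 1250/1000 → $171.25.
Total = 4.72621 + 171.25 = 175.97621 ≈ $175.98.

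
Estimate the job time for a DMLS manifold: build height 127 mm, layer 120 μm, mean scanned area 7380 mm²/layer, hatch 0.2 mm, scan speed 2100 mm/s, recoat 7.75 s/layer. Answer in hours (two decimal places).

Layer count = ceil(127 / 0.12) = 1059.
Per-layer scan distance = 7380 / 0.2, so 36900 mm.
Per-layer scan time = 36900 / 2100, so 17.5714 s.
Time per layer: 17.5714 + 7.75 → 25.3214 s.
1059 layers × 25.3214 s/layer = 26815.3626 s, i.e. 7.45 hours.

7.45 hours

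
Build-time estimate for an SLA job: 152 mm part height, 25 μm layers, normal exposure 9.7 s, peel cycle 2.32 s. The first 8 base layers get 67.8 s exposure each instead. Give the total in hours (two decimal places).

20.43 hours

Layers = ⌈152/0.025⌉ = 6080.
Burn-in layers: 8 × (67.8 + 2.32) → 560.96 s.
Normal layers = 6072 × (9.7 + 2.32), so 72985.44 s.
Sum: 560.96 + 72985.44 = 73546.4 s → 20.43 hours.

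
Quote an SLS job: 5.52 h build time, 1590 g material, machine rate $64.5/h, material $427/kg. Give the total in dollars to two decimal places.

Machine-time cost = 64.5 × 5.52 = $356.04.
Material charge = 427 × 1590/1000, so $678.93.
Total = 356.04 + 678.93 = $1034.97.

$1034.97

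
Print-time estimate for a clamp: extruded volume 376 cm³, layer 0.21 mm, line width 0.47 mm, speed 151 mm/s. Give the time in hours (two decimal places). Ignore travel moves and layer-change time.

Extrusion cross-section: 0.21 × 0.47 → 0.0987 mm².
Total extruded path = 376000/0.0987 = 3809523.8 mm.
Time extruding = 3809523.8 / 151, so 25228.6 s.
That's 25228.6 s → 7.01 hours.

7.01 hours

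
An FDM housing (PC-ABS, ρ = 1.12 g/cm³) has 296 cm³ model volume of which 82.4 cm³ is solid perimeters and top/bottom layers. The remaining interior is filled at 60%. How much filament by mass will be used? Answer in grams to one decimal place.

Volume inside the shell = 296 − 82.4 = 213.6 cm³.
Deposited infill: 0.60 × 213.6 → 128.16 cm³.
Deposited volume: 82.4 + 128.16 → 210.56 cm³.
Mass = 210.56 × 1.12, so 235.8272 g.

235.8 g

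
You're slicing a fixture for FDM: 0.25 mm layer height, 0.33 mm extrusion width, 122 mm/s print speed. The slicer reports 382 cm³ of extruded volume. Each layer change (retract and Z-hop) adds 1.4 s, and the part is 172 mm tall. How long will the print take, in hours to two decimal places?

10.81 hours

Bead cross-section = 0.25 × 0.33, so 0.0825 mm².
Toolpath length = 382 cm³ / 0.0825 mm² = 382000 / 0.0825 = 4630303 mm.
Extrusion time = 4630303 / 122, so 37953.3 s.
Number of layers: 172 / 0.25 → 688 (rounded up).
Layer-change overhead: 688 × 1.4 → 963.2 s.
Total = 37953.3 + 963.2 = 38916.5 s = 10.81 hours.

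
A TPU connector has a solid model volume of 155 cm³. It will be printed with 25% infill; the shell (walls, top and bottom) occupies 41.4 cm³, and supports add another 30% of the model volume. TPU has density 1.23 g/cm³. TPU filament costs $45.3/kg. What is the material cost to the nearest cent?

$6.48

Infill region: 155 − 41.4 → 113.6 cm³.
Infill volume = 0.25 × 113.6 = 28.4 cm³.
Support = 0.30 × 155 = 46.5 cm³.
Total printed volume = 41.4 + 28.4 + 46.5, so 116.3 cm³.
Mass: 116.3 × 1.23 → 143.049 g.
Cost = 143.049 g / 1000 × $45.3/kg = $6.48.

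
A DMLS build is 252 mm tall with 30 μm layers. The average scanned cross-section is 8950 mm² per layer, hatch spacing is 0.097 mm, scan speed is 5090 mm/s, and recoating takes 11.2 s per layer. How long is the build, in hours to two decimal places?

Layer count = ceil(252 / 0.03) = 8400.
Scan path per layer = 8950 / 0.097 = 92268 mm.
Scan time per layer = 92268 / 5090, so 18.1273 s.
Time per layer = 18.1273 + 11.2 = 29.3273 s.
8400 layers × 29.3273 s/layer = 246349.32 s, i.e. 68.43 hours.

68.43 hours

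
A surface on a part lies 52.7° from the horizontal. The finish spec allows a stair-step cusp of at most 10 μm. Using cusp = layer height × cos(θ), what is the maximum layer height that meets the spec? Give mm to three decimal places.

t = h_c / cos θ = 0.01 / 0.6060 = 0.017 mm.

0.017 mm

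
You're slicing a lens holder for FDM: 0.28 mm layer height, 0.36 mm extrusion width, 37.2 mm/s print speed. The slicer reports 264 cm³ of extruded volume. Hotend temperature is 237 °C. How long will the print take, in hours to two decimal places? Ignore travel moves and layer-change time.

19.56 hours

Line area = 0.28 × 0.36 = 0.1008 mm².
Toolpath length = 264 cm³ / 0.1008 mm² = 264000 / 0.1008 = 2619047.6 mm.
Time extruding = 2619047.6 / 37.2, so 70404.5 s.
That's 70404.5 s → 19.56 hours.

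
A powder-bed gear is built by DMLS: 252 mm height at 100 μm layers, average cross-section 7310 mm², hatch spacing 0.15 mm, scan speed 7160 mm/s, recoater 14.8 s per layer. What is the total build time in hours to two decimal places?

Layer count = ceil(252 / 0.1) = 2520.
Scan path per layer = 7310 / 0.15 = 48733.3 mm.
Per-layer scan time = 48733.3 / 7160, so 6.8063 s.
Time per layer = 6.8063 + 14.8 = 21.6063 s.
Total: 2520 × 21.6063 s = 54447.876 s → 15.12 hours.

15.12 hours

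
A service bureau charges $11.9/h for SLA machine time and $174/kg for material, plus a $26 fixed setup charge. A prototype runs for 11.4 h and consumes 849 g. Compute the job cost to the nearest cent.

$309.39

Machine-time cost: 11.9 × 11.4 → $135.66.
Feedstock cost = 174 × 849/1000 = $147.726.
Adding setup: 135.66 + 147.726 + 26 → 309.386 ≈ $309.39.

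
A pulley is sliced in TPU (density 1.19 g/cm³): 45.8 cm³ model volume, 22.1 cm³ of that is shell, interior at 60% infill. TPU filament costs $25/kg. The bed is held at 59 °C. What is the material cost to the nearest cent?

$1.08

Interior volume = 45.8 − 22.1 = 23.7 cm³.
Infill volume: 0.60 × 23.7 → 14.22 cm³.
Deposited volume = 22.1 + 14.22 = 36.32 cm³.
Mass = 36.32 × 1.19 = 43.2208 g.
Cost = 43.2208 g / 1000 × $25/kg = $1.08.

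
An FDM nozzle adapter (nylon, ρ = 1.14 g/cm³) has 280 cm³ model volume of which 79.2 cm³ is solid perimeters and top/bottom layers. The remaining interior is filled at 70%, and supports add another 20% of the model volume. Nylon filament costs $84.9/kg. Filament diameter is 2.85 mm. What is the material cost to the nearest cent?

$26.69

Volume inside the shell: 280 − 79.2 → 200.8 cm³.
Infill deposited = 0.70 × 200.8, so 140.56 cm³.
Support: 0.20 × 280 → 56 cm³.
Total extruded = 79.2 + 140.56 + 56 = 275.76 cm³.
Mass = 275.76 × 1.14 = 314.3664 g.
At $84.9/kg: 314.3664/1000 × 84.9 = $26.69.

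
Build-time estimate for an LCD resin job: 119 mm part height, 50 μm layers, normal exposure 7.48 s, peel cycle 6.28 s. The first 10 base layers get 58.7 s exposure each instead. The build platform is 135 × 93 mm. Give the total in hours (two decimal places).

9.24 hours

Layers = ⌈119/0.05⌉ = 2380.
Burn-in layers = 10 × (58.7 + 6.28) = 649.8 s.
Normal layers: 2370 × (7.48 + 6.28) → 32611.2 s.
Total = 649.8 + 32611.2 = 33261 s = 9.24 hours.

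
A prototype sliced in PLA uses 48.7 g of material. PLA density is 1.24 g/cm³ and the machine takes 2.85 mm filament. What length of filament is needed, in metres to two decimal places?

6.16 m

Extruded volume: 48.7/1.24 = 39.2742 cm³ (39274.2 mm³).
A = π r² = π × 1.425² = 6.3794 mm².
Length = 39274.2 / 6.3794 = 6156.41 mm = 6.16 m.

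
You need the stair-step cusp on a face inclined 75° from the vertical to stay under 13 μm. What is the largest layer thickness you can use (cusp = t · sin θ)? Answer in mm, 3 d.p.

Layer height = cusp / sin(75°) = 0.013 / 0.9659 = 0.013 mm.

0.013 mm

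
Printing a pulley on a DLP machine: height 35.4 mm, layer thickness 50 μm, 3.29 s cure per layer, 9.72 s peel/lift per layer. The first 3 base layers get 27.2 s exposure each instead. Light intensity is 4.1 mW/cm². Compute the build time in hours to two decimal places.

2.58 hours

Layer count = ceil(35.4 / 0.05) = 708.
Base layers: 3 × (27.2 + 9.72) → 110.76 s.
Regular layers = 705 × (3.29 + 9.72) = 9172.05 s.
Total = 110.76 + 9172.05 = 9282.81 s = 2.58 hours.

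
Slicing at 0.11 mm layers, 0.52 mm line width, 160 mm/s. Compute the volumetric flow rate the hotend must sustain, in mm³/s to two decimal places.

9.15

Bead cross-section: 0.11 × 0.52 → 0.0572 mm².
Q = v·A = 160 × 0.0572 = 9.15 mm³/s.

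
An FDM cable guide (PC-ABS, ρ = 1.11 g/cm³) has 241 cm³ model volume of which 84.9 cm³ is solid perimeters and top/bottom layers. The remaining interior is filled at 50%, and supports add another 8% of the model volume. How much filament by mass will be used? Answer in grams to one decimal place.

202.3 g

Volume inside the shell: 241 − 84.9 → 156.1 cm³.
Infill deposited = 0.50 × 156.1 = 78.05 cm³.
Support: 0.08 × 241 → 19.28 cm³.
Total printed volume = 84.9 + 78.05 + 19.28 = 182.23 cm³.
Mass = 182.23 × 1.11 = 202.2753 g.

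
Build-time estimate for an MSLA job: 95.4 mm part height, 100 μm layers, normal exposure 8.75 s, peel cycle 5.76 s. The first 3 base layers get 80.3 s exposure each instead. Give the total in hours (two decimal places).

Layers = ⌈95.4/0.1⌉ = 954.
Bottom layers = 3 × (80.3 + 5.76) = 258.18 s.
Remaining layers = 951 × (8.75 + 5.76) = 13799.01 s.
Sum: 258.18 + 13799.01 = 14057.19 s → 3.90 hours.

3.90 hours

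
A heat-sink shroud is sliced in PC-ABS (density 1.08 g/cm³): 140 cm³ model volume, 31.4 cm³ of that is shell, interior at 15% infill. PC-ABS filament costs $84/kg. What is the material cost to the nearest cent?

$4.33

Interior volume = 140 − 31.4 = 108.6 cm³.
Infill volume = 0.15 × 108.6, so 16.29 cm³.
Total extruded = 31.4 + 16.29, so 47.69 cm³.
Mass: 47.69 × 1.08 → 51.5052 g.
At $84/kg: 51.5052/1000 × 84 = $4.33.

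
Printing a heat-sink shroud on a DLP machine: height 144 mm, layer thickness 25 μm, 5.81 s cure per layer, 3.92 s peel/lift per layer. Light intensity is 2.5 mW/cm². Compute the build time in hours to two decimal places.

15.57 hours

Layer count = ceil(144 / 0.025) = 5760.
Per-layer time = 5.81 + 3.92 = 9.73 s.
Build time: 5760 × 9.73 s = 56044.8 s, i.e. 15.57 hours.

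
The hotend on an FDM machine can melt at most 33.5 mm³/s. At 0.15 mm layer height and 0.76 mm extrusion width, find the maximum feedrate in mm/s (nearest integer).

Extrusion cross-section: 0.15 × 0.76 → 0.114 mm².
Max speed = 33.5 / 0.114 = 293.86 ≈ 294 mm/s.

294 mm/s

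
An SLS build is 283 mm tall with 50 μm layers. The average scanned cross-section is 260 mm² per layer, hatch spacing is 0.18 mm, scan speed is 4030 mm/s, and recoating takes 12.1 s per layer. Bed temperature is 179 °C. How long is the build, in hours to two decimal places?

Layers = ⌈283/0.05⌉ = 5660.
Per-layer scan distance = 260 / 0.18 = 1444.4 mm.
Scan time per layer: 1444.4 / 4030 → 0.3584 s.
Layer cycle = 0.3584 + 12.1, so 12.4584 s.
5660 layers × 12.4584 s/layer = 70514.544 s, i.e. 19.59 hours.

19.59 hours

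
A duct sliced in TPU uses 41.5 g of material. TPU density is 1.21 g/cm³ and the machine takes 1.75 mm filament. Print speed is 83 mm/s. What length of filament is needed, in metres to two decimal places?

14.26 m

Extruded volume: 41.5/1.21 = 34.2975 cm³ (34297.5 mm³).
A = π r² = π × 0.875² = 2.4053 mm².
Length = 34297.5 / 2.4053 = 14259.14 mm = 14.26 m.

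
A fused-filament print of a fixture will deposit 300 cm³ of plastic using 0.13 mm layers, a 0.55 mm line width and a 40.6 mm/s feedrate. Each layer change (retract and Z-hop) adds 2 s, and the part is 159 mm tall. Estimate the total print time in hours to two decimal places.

Line area: 0.13 × 0.55 → 0.0715 mm².
Toolpath length = 300 cm³ / 0.0715 mm² = 300000 / 0.0715 = 4195804.2 mm.
Extrusion time: 4195804.2 / 40.6 → 103344.9 s.
Layers = ⌈159/0.13⌉ = 1224.
Layer-change overhead: 1224 × 2 → 2448 s.
Total = 103344.9 + 2448 = 105792.9 s = 29.39 hours.

29.39 hours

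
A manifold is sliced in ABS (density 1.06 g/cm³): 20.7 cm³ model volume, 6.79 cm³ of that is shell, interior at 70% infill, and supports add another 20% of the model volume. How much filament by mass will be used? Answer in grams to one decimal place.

Interior volume = 20.7 − 6.79, so 13.91 cm³.
Infill deposited: 0.70 × 13.91 → 9.737 cm³.
Support = 0.20 × 20.7 = 4.14 cm³.
Deposited volume = 6.79 + 9.737 + 4.14, so 20.667 cm³.
Mass = 20.667 × 1.06 = 21.90702 g.

21.9 g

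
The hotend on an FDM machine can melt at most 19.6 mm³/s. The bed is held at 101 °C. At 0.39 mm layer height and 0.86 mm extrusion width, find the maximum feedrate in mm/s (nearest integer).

58 mm/s

Bead cross-section = 0.39 × 0.86 = 0.3354 mm².
Max speed = 19.6 / 0.3354 = 58.44 ≈ 58 mm/s.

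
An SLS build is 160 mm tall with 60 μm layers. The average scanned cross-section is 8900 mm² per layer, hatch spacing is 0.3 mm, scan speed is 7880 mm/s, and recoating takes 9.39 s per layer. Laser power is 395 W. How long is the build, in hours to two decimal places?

Number of layers: 160 / 0.06 → 2667 (rounded up).
Hatch length per layer = 8900 / 0.3, so 29666.7 mm.
Per-layer scan time = 29666.7 / 7880 = 3.7648 s.
Time per layer = 3.7648 + 9.39, so 13.1548 s.
Total: 2667 × 13.1548 s = 35083.8516 s → 9.75 hours.

9.75 hours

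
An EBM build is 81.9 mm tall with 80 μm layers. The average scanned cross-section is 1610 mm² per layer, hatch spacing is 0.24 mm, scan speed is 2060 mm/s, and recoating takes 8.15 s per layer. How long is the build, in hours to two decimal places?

Number of layers: 81.9 / 0.08 → 1024 (rounded up).
Hatch length per layer = 1610 / 0.24 = 6708.3 mm.
Beam time per layer = 6708.3 / 2060, so 3.2565 s.
Time per layer = 3.2565 + 8.15, so 11.4065 s.
1024 layers × 11.4065 s/layer = 11680.256 s, i.e. 3.24 hours.

3.24 hours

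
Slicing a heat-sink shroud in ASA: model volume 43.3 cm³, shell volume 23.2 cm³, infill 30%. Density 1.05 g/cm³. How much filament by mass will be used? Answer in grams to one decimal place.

30.7 g

Interior volume = 43.3 − 23.2 = 20.1 cm³.
Infill volume = 0.30 × 20.1 = 6.03 cm³.
Deposited volume = 23.2 + 6.03 = 29.23 cm³.
Mass: 29.23 × 1.05 → 30.6915 g.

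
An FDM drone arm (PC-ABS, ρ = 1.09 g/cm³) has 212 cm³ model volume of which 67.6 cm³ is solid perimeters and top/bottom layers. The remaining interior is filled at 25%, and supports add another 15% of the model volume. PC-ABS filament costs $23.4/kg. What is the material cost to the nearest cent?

$3.46

Volume inside the shell = 212 − 67.6, so 144.4 cm³.
Infill volume = 0.25 × 144.4, so 36.1 cm³.
Support: 0.15 × 212 → 31.8 cm³.
Total printed volume = 67.6 + 36.1 + 31.8 = 135.5 cm³.
Mass = 135.5 × 1.09, so 147.695 g.
At $23.4/kg: 147.695/1000 × 23.4 = $3.46.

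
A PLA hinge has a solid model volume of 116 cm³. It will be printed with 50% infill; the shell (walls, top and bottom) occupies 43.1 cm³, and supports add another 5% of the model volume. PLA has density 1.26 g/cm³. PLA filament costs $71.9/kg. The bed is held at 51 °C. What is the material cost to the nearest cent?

$7.73

Infill region = 116 − 43.1, so 72.9 cm³.
Infill deposited: 0.50 × 72.9 → 36.45 cm³.
Support = 0.05 × 116, so 5.8 cm³.
Total extruded: 43.1 + 36.45 + 5.8 → 85.35 cm³.
Mass = 85.35 × 1.26, so 107.541 g.
Cost = 107.541 g / 1000 × $71.9/kg = $7.73.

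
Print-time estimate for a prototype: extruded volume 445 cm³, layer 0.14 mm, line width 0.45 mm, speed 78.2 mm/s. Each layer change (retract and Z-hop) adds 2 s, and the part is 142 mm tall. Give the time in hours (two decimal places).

25.65 hours

Line area = 0.14 × 0.45 = 0.063 mm².
Total extruded path = 445000/0.063 = 7063492.1 mm.
Time extruding = 7063492.1 / 78.2 = 90326 s.
Number of layers: 142 / 0.14 → 1015 (rounded up).
Z-hop total = 1015 × 2, so 2030 s.
Total = 90326 + 2030 = 92356 s = 25.65 hours.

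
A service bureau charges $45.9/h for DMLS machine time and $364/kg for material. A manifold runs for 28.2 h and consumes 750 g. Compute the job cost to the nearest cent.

Time charge = 45.9 × 28.2, so $1294.38.
Material charge = 364 × 750/1000 = $273.00.
Job cost: 1294.38 + 273.00 = $1567.38.

$1567.38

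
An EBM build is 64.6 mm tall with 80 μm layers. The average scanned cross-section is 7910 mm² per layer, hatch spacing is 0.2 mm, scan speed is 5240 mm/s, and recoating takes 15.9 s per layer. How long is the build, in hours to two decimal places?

5.26 hours

Layer count = ceil(64.6 / 0.08) = 808.
Hatch length per layer = 7910 / 0.2, so 39550 mm.
Scan time per layer = 39550 / 5240, so 7.5477 s.
Layer cycle = 7.5477 + 15.9 = 23.4477 s.
808 layers × 23.4477 s/layer = 18945.7416 s, i.e. 5.26 hours.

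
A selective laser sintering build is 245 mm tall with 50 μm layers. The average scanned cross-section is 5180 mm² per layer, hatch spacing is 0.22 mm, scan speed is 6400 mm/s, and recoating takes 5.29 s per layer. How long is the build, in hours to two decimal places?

Layer count = ceil(245 / 0.05) = 4900.
Hatch length per layer = 5180 / 0.22 = 23545.5 mm.
Scan time per layer = 23545.5 / 6400, so 3.679 s.
Per-layer time = 3.679 + 5.29, so 8.969 s.
4900 layers × 8.969 s/layer = 43948.1 s, i.e. 12.21 hours.

12.21 hours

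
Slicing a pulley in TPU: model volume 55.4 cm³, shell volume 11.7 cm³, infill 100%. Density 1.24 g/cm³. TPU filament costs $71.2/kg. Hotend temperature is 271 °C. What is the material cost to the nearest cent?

$4.89

Infill region = 55.4 − 11.7 = 43.7 cm³.
Infill volume = 1.00 × 43.7 = 43.7 cm³.
Deposited volume = 11.7 + 43.7, so 55.4 cm³.
Mass: 55.4 × 1.24 → 68.696 g.
Cost = 68.696 g / 1000 × $71.2/kg = $4.89.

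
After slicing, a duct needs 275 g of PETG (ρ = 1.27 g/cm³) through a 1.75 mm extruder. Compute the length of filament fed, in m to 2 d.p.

Volume = 275 g / 1.27 g·cm⁻³ = 216.5354 cm³ = 216535.4 mm³.
A = π r² = π × 0.875² = 2.4053 mm².
L = V/A = 216535.4/2.4053 = 90024.28 mm → 90.02 m.

90.02 m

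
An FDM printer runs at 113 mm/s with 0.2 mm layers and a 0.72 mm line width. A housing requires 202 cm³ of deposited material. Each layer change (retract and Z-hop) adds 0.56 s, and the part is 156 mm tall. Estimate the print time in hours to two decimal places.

Line area: 0.2 × 0.72 → 0.144 mm².
Path length: 202000 mm³ / 0.144 mm² → 1402777.8 mm.
Extrusion time = 1402777.8 / 113 = 12414 s.
Layer count = ceil(156 / 0.2) = 780.
Non-print overhead: 780 × 0.56 → 436.8 s.
Total = 12414 + 436.8 = 12850.8 s = 3.57 hours.

3.57 hours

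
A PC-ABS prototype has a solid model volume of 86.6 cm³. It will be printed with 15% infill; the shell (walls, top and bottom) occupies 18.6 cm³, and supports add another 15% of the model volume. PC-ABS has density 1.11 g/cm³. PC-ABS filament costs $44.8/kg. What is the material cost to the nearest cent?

Volume inside the shell = 86.6 − 18.6 = 68 cm³.
Deposited infill = 0.15 × 68, so 10.2 cm³.
Support: 0.15 × 86.6 → 12.99 cm³.
Deposited volume: 18.6 + 10.2 + 12.99 → 41.79 cm³.
Mass = 41.79 × 1.11 = 46.3869 g.
Cost = 46.3869 g / 1000 × $44.8/kg = $2.08.

$2.08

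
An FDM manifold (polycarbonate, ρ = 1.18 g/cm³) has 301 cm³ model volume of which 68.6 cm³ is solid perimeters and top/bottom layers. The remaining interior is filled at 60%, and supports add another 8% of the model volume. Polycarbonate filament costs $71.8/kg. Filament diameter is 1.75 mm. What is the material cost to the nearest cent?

$19.67

Volume inside the shell: 301 − 68.6 → 232.4 cm³.
Infill deposited = 0.60 × 232.4, so 139.44 cm³.
Support: 0.08 × 301 → 24.08 cm³.
Total printed volume = 68.6 + 139.44 + 24.08 = 232.12 cm³.
Mass = 232.12 × 1.18 = 273.9016 g.
Cost = 273.9016 g / 1000 × $71.8/kg = $19.67.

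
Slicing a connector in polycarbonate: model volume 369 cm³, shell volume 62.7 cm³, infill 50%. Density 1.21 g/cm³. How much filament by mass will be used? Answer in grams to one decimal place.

261.2 g

Interior volume: 369 − 62.7 → 306.3 cm³.
Deposited infill: 0.50 × 306.3 → 153.15 cm³.
Total extruded = 62.7 + 153.15, so 215.85 cm³.
Mass: 215.85 × 1.21 → 261.1785 g.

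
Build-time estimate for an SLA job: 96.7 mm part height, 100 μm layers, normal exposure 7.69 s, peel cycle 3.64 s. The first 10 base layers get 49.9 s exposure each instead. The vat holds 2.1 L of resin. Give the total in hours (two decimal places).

Layers = ⌈96.7/0.1⌉ = 967.
Burn-in layers: 10 × (49.9 + 3.64) → 535.4 s.
Regular layers = 957 × (7.69 + 3.64) = 10842.81 s.
Total = 535.4 + 10842.81 = 11378.21 s = 3.16 hours.

3.16 hours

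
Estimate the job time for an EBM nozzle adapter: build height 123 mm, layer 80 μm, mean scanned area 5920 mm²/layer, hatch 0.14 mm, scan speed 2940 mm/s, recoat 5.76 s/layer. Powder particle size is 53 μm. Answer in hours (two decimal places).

Layer count = ceil(123 / 0.08) = 1538.
Per-layer scan distance = 5920 / 0.14 = 42285.7 mm.
Per-layer scan time = 42285.7 / 2940 = 14.3829 s.
Layer cycle: 14.3829 + 5.76 → 20.1429 s.
Build time = 1538 × 20.1429 = 30979.7802 s = 8.61 hours.

8.61 hours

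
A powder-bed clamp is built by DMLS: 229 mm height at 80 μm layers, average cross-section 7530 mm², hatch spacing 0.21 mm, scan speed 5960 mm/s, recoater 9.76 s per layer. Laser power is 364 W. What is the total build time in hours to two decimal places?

Layers = ⌈229/0.08⌉ = 2863.
Scan path per layer: 7530 / 0.21 → 35857.1 mm.
Scan time per layer = 35857.1 / 5960 = 6.0163 s.
Layer cycle: 6.0163 + 9.76 → 15.7763 s.
Total: 2863 × 15.7763 s = 45167.5469 s → 12.55 hours.

12.55 hours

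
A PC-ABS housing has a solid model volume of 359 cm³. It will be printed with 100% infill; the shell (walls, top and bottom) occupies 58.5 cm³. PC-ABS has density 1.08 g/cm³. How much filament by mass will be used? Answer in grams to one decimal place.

Interior volume: 359 − 58.5 → 300.5 cm³.
Infill volume = 1.00 × 300.5 = 300.5 cm³.
Deposited volume = 58.5 + 300.5, so 359 cm³.
Mass: 359 × 1.08 → 387.72 g.

387.7 g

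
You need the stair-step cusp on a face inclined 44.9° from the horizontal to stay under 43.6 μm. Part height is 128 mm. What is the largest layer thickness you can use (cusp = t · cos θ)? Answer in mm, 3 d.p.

t = h_c / cos θ = 0.0436 / 0.7083 = 0.062 mm.

0.062 mm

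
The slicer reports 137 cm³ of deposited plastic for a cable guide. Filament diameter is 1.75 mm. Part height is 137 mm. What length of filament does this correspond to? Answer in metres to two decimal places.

Filament cross-section = π × (1.75/2)² = 2.4053 mm².
L = 137000 mm³ / 2.4053 mm² = 56957.55 mm, i.e. 56.96 m.

56.96 m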